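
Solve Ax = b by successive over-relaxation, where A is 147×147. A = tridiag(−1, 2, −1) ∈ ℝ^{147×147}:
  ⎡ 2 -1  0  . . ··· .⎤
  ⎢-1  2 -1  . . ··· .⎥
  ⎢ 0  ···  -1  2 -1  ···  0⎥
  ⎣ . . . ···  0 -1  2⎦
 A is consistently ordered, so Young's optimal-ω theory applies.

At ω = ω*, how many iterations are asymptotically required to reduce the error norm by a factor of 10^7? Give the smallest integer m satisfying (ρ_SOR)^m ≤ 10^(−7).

m = 380

½·tridiag(1,0,1) at n=147: λ_k = cos(kπ/148); max |λ| at k=1 ⇒ ρ_J = cos(π/148) ≈ 0.9997747.
1 − cos²(π/148) = sin²(π/148) ⇒ √(1−ρ_J²) = sin(π/148) = 0.0212254.
ω* = 2/(1+0.0212254) = 1.9584315
Hence ρ(B_{ω*}) = 1.9584315 − 1 = 0.9584315.
Need (0.9584315)^m ≤ 10^(−7): m ≥ 7·ln10/|ln 0.9584315| = 16.1181/0.0424572 = 379.632 ⇒ m = 380.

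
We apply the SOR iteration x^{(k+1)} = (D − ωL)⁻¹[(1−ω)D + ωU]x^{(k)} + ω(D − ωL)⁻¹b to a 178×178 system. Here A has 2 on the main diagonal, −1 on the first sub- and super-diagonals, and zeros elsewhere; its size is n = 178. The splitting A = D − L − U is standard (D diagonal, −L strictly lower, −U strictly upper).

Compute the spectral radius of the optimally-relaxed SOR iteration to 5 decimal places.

½·tridiag(1,0,1) at n=178: λ_k = cos(kπ/179); max |λ| at k=1 ⇒ ρ_J = cos(π/179) ≈ 0.99985.
√(1−ρ_J²) simplifies to sin(π/179) = 0.017550.
So ω* = 2/1.017550 = 1.96551 (Young).
ρ_SOR = ω* − 1 = 1.96551 − 1 = 0.96551.

ρ_SOR = 0.96551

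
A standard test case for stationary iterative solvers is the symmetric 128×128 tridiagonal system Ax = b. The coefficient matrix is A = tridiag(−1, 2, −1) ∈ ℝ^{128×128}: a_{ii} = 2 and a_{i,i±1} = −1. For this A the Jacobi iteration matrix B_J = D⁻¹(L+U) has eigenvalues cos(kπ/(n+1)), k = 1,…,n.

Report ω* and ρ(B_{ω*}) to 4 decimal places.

ρ_J = max_k |cos(kπ/129)| = cos(π/129) = 0.9997
√(1−ρ_J²) simplifies to sin(π/129) = 0.02435.
Young: ω* = 2/(1+√(1−ρ_J²)) = 2/(1+0.02435) = 2/1.02435 = 1.9525.
ρ_SOR = ω* − 1 ≈ 0.9525.

ω* = 1.9525, ρ_SOR = 0.9525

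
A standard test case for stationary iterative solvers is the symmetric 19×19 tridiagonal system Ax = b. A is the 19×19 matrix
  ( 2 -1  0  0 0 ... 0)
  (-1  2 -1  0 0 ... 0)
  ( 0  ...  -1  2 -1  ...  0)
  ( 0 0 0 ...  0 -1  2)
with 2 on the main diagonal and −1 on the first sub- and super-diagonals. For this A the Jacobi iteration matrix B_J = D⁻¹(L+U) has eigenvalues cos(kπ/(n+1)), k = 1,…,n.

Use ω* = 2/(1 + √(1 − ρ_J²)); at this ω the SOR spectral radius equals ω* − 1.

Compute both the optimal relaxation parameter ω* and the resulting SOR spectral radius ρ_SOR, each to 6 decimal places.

ω* = 1.729454, ρ_SOR = 0.729454

[ρ_J] n=19: ρ(B_J) = cos(π/(n+1)) = cos(π/20) = 0.987688.
√(1 − cos²(π/20)) = sin(π/20) ≈ 0.1564345.
ω* = 2 / (1 + 0.1564345) = 2 / 1.1564345 ≈ 1.729454.
Hence ρ(B_{ω*}) = 1.729454 − 1 = 0.729454.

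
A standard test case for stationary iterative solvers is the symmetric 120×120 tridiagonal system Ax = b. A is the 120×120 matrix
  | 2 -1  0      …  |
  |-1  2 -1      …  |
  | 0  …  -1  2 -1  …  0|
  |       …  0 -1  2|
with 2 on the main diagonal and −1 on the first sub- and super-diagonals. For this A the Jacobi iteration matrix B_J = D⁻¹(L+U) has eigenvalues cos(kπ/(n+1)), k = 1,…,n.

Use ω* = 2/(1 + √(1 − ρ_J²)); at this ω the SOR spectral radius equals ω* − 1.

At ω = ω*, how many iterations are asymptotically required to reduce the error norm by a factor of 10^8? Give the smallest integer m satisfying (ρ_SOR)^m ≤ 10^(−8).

n=120: λ(B_J) = 1 − λ(A)/2 = cos(kπ/121); k=1 gives ρ_J = 0.9996630.
1 − cos²(π/121) = sin²(π/121) ⇒ √(1−ρ_J²) = sin(π/121) = 0.0259607.
[ω*] 2 ÷ (1 + 0.0259607) = 2 ÷ 1.0259607 = 1.9493924.
and ρ(B_{ω*}) = 1.9493924 − 1 = 0.9493924.
ρ_SOR^m ≤ 10^(−8) ⇔ m ≥ 8·ln10/(−ln 0.9493924) = 18.4207/0.0519331 = 354.701; m = ⌈354.701⌉ = 355.

m = 355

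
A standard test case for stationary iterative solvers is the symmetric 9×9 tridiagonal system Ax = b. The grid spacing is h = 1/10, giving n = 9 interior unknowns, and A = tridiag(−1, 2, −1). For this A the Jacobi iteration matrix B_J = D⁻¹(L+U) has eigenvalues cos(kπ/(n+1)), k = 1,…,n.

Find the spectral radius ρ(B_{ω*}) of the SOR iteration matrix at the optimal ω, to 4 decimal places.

ρ_SOR = 0.5279

ρ_J = max_k |cos(kπ/10)| = cos(π/10) = 0.9511
root = sin(π/10) = 0.30902  (since 1−cos² = sin²).
Young: ω* = 2/(1+√(1−ρ_J²)) = 2/(1+0.30902) = 2/1.30902 = 1.5279.
At ω = 1.5279 every |λ(B_ω)| = ω−1, so ρ_SOR = 0.5279.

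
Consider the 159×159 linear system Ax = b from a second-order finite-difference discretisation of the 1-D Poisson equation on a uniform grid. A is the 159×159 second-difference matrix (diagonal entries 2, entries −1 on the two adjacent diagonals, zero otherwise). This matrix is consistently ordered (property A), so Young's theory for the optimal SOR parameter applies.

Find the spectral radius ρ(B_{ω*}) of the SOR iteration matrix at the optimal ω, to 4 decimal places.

ρ_SOR = 0.9615

[ρ_J] n=159: ρ(B_J) = cos(π/(n+1)) = cos(π/160) = 0.9998.
√(1 − cos²(π/160)) = sin(π/160) ≈ 0.01963.
So ω* = 2/1.01963 = 1.9615 (Young).
and ρ(B_{ω*}) = 1.9615 − 1 = 0.9615.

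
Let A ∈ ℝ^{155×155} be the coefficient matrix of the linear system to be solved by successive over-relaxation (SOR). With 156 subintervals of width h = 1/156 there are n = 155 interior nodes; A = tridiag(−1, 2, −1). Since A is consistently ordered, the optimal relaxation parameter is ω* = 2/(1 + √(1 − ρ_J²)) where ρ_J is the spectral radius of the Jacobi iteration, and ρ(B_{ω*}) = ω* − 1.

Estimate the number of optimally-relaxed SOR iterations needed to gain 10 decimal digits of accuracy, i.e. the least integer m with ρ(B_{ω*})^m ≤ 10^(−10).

m = 572

n=155: λ(B_J) = 1 − λ(A)/2 = cos(kπ/156); k=1 gives ρ_J = 0.9997972.
root = sin(π/156) = 0.0201371  (since 1−cos² = sin²).
Then 2/(1+√(1−ρ_J²)) = 2/(1+0.0201371); ω* = 2/1.0201371 = 1.9605208.
and ρ(B_{ω*}) = 1.9605208 − 1 = 0.9605208.
10·ln10 = 23.0259; −ln(0.9605208) = 0.0402796; m = ⌈23.0259/0.0402796⌉ = ⌈571.652⌉ = 572.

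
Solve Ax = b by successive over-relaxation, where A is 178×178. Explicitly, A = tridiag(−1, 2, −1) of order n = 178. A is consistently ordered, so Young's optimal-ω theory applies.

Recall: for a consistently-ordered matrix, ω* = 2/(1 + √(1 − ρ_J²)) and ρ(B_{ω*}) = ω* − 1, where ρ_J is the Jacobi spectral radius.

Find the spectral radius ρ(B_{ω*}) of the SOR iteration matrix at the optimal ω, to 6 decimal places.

With n=178, ρ(Jacobi) = cos(π/179) = 0.999846.
√(1 − cos²(π/179)) = sin(π/179) ≈ 0.0175499.
ω* = 2/(1+0.0175499) = 1.965506
ρ_SOR = ω* − 1 = 1.965506 − 1 = 0.965506.

ρ_SOR = 0.965506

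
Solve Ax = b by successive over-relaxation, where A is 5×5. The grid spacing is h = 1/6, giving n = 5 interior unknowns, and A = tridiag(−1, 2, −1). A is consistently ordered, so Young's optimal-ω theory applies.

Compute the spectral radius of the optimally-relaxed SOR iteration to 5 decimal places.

With n=5, ρ(Jacobi) = cos(π/6) = 0.86603.
root = sin(π/6) = 0.500000  (since 1−cos² = sin²).
ω* = 2 / (1 + 0.500000) = 2 / 1.500000 ≈ 1.33333.
and ρ(B_{ω*}) = 1.33333 − 1 = 0.33333.

ρ_SOR = 0.33333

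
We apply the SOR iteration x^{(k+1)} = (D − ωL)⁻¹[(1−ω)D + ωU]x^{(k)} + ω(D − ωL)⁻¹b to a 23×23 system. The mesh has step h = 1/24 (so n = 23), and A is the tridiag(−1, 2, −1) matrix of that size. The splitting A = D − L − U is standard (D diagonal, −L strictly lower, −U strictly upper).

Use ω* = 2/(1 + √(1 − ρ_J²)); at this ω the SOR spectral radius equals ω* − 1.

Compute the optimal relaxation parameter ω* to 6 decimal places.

ω* = 1.769088

½·tridiag(1,0,1) at n=23: λ_k = cos(kπ/24); max |λ| at k=1 ⇒ ρ_J = cos(π/24) ≈ 0.991445.
√(1−ρ_J²) = |sin(π/24)| = 0.1305262
So ω* = 2/1.1305262 = 1.769088 (Young).
ρ_SOR = ω* − 1 = 1.769088 − 1 = 0.769088.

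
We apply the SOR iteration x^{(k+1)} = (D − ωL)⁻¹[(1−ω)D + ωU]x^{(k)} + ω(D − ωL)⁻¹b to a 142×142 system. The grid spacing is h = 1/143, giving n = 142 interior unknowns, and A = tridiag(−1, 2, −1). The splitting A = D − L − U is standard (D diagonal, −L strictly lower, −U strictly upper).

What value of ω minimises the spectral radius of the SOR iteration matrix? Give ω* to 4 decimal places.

ω* = 1.9570

[ρ_J] n=142: ρ(B_J) = cos(π/(n+1)) = cos(π/143) = 0.9998.
√(1−ρ_J²) simplifies to sin(π/143) = 0.02197.
ω* = 2 / (1 + 0.02197) = 2 / 1.02197 ≈ 1.9570.
ρ(B_{ω*}) = ω*−1 = 0.9570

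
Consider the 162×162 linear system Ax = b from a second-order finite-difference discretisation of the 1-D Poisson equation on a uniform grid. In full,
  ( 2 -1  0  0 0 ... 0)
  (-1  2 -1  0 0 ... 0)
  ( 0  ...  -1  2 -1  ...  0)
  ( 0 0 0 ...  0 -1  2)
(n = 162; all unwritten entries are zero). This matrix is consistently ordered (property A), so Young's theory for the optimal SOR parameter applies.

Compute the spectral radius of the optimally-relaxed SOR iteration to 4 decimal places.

ρ_SOR = 0.9622

[ρ_J] n=162: ρ(B_J) = cos(π/(n+1)) = cos(π/163) = 0.9998.
1 − cos²(π/163) = sin²(π/163) ⇒ √(1−ρ_J²) = sin(π/163) = 0.01927.
[ω*] 2 ÷ (1 + 0.01927) = 2 ÷ 1.01927 = 1.9622.
At ω = 1.9622 every |λ(B_ω)| = ω−1, so ρ_SOR = 0.9622.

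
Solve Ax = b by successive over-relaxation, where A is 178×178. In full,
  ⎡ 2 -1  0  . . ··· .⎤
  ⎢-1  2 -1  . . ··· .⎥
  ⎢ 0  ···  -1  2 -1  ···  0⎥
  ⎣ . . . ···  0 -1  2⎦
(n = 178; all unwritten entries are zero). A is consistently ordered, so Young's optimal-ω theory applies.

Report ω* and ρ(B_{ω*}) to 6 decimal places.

ω* = 1.965506, ρ_SOR = 0.965506

½·tridiag(1,0,1) at n=178: λ_k = cos(kπ/179); max |λ| at k=1 ⇒ ρ_J = cos(π/179) ≈ 0.999846.
√(1 − cos²(π/179)) = sin(π/179) ≈ 0.0175499.
So ω* = 2/1.0175499 = 1.965506 (Young).
ρ(B_{ω*}) = ω*−1 = 0.965506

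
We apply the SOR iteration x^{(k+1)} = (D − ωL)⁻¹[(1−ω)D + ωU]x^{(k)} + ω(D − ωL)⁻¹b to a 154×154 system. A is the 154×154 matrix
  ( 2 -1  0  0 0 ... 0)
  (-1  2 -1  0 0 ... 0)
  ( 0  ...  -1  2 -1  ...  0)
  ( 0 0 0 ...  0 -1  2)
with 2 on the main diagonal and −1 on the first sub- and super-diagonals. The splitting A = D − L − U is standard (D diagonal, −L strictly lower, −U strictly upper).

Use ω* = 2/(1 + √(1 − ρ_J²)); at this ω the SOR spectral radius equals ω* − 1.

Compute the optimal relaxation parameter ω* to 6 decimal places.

½·tridiag(1,0,1) at n=154: λ_k = cos(kπ/155); max |λ| at k=1 ⇒ ρ_J = cos(π/155) ≈ 0.999795.
1 − cos²(π/155) = sin²(π/155) ⇒ √(1−ρ_J²) = sin(π/155) = 0.0202670.
[ω*] 2 ÷ (1 + 0.0202670) = 2 ÷ 1.0202670 = 1.960271.
ρ_SOR = ω* − 1 = 1.960271 − 1 = 0.960271.

ω* = 1.960271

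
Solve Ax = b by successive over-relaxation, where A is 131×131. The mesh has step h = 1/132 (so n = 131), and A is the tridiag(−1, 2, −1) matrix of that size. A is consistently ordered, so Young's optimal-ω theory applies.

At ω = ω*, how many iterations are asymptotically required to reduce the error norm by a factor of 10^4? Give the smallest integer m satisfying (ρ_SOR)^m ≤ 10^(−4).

m = 194

B_J for the 131×131 system has eigenvalues cos(kπ/132); ρ_J = cos(π/132) = 0.9997168.
√(1−ρ_J²) simplifies to sin(π/132) = 0.0237977.
ω* = 2/(1 + 0.0237977) = 2/1.0237977 = 1.9535109.
ρ_SOR = ω* − 1 ≈ 0.9535109.
(0.9535109)^m ≤ 10^{−4}  ⇒  m·ln(0.9535109) ≤ −4·ln10  ⇒  m ≥ 193.477  ⇒  m = 194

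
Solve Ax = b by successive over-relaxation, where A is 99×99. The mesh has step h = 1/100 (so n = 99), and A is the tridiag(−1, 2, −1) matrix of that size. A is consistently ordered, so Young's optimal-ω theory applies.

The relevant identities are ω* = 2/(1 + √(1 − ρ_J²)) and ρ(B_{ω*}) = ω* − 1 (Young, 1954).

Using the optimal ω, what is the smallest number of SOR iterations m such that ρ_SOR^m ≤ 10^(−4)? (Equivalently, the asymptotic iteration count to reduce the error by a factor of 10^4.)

With n=99, ρ(Jacobi) = cos(π/100) = 0.9995066.
√(1−ρ_J²) = |sin(π/100)| = 0.0314108
[ω*] 2 ÷ (1 + 0.0314108) = 2 ÷ 1.0314108 = 1.9390916.
Hence ρ(B_{ω*}) = 1.9390916 − 1 = 0.9390916.
m ≥ 4·ln10 / (−ln 0.9390916) = 146.563; smallest integer m = 147.

m = 147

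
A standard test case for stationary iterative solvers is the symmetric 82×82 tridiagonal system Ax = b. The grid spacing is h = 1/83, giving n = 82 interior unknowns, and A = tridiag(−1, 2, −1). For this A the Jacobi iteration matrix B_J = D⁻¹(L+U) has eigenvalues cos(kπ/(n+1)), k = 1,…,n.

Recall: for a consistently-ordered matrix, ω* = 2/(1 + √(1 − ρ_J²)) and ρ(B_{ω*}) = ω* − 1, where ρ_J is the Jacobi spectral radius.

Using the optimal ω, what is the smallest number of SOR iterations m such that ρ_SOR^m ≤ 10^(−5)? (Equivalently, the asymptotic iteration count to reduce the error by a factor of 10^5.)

B_J for the 82×82 system has eigenvalues cos(kπ/83); ρ_J = cos(π/83) = 0.9992838.
1 − cos²(π/83) = sin²(π/83) ⇒ √(1−ρ_J²) = sin(π/83) = 0.0378415.
ω* = 2 / (1 + 0.0378415) = 2 / 1.0378415 ≈ 1.9270765.
and ρ(B_{ω*}) = 1.9270765 − 1 = 0.9270765.
ρ_SOR^m ≤ 10^(−5) ⇔ m ≥ 5·ln10/(−ln 0.9270765) = 11.5129/0.0757192 = 152.047; m = ⌈152.047⌉ = 153.

m = 153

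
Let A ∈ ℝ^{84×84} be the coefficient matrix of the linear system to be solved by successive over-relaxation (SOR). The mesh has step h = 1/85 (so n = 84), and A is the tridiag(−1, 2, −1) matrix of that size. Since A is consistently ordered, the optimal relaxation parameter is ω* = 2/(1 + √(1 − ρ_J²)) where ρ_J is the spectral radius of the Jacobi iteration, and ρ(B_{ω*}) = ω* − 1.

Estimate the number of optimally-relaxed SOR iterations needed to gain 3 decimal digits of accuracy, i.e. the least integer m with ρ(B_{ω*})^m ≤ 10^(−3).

[ρ_J] n=84: ρ(B_J) = cos(π/(n+1)) = cos(π/85) = 0.9993171.
root = sin(π/85) = 0.0369515  (since 1−cos² = sin²).
ω* = 2 / (1 + 0.0369515) = 2 / 1.0369515 ≈ 1.9287305.
ρ_SOR = ω* − 1 ≈ 0.9287305.
(0.9287305)^m ≤ 10^{−3}  ⇒  m·ln(0.9287305) ≤ −3·ln10  ⇒  m ≥ 93.428  ⇒  m = 94

m = 94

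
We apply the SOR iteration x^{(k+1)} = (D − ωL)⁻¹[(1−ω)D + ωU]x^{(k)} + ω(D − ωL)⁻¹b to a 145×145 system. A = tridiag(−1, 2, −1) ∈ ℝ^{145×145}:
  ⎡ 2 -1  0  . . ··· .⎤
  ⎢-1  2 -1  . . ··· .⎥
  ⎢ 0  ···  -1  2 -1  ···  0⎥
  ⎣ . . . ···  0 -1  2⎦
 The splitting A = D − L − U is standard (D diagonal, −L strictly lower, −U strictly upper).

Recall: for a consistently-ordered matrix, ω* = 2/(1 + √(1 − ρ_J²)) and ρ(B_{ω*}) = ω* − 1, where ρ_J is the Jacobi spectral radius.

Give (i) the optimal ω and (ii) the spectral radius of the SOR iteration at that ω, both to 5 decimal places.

ρ_J = max_k |cos(kπ/146)| = cos(π/146) = 0.99977
√(1−ρ_J²) = |sin(π/146)| = 0.021516
[ω*] 2 ÷ (1 + 0.021516) = 2 ÷ 1.021516 = 1.95787.
[ρ_SOR] ω* − 1 = 0.95787.

ω* = 1.95787, ρ_SOR = 0.95787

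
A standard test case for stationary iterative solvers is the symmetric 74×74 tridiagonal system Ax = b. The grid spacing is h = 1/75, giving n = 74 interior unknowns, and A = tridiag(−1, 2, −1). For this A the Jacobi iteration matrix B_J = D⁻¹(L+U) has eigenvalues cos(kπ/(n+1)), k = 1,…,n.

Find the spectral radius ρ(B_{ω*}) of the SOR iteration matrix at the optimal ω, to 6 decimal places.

spectrum of D⁻¹(L+U) = {cos(kπ/75) : 1≤k≤74}; ρ_J = cos(π/75) = 0.999123.
root = sin(π/75) = 0.0418757  (since 1−cos² = sin²).
So ω* = 2/1.0418757 = 1.919615 (Young).
At ω = 1.919615 every |λ(B_ω)| = ω−1, so ρ_SOR = 0.919615.

ρ_SOR = 0.919615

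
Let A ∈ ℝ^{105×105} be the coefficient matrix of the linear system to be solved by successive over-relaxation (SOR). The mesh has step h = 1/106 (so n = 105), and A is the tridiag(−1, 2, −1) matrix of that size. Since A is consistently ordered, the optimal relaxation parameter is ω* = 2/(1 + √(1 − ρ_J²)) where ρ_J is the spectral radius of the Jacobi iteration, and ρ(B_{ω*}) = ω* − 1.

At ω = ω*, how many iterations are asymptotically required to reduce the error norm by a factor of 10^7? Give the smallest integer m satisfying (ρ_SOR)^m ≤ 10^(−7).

ρ_J = max_k |cos(kπ/106)| = cos(π/106) = 0.9995608
√(1−ρ_J²) = |sin(π/106)| = 0.0296333
[ω*] 2 ÷ (1 + 0.0296333) = 2 ÷ 1.0296333 = 1.9424391.
[ρ_SOR] ω* − 1 = 0.9424391.
Need (0.9424391)^m ≤ 10^(−7): m ≥ 7·ln10/|ln 0.9424391| = 16.1181/0.059284 = 271.879 ⇒ m = 272.

m = 272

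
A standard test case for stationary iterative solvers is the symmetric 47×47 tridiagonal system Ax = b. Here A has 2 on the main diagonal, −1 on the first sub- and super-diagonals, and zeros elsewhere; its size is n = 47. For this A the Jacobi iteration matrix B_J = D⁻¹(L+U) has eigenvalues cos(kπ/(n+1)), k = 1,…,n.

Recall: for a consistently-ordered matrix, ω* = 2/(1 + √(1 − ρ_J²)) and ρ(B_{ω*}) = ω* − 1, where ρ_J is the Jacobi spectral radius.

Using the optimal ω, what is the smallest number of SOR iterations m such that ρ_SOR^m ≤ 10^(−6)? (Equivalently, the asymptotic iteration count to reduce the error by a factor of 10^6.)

m = 106

[ρ_J] n=47: ρ(B_J) = cos(π/(n+1)) = cos(π/48) = 0.9978589.
1 − cos²(π/48) = sin²(π/48) ⇒ √(1−ρ_J²) = sin(π/48) = 0.0654031.
ω* = 2/(1+0.0654031) = 1.8772237
At ω = 1.8772237 every |λ(B_ω)| = ω−1, so ρ_SOR = 0.8772237.
For 6 digits: m = 6·ln10 / (−ln 0.8772237) = 13.8155/0.130993 = 105.467; round up → m = 106.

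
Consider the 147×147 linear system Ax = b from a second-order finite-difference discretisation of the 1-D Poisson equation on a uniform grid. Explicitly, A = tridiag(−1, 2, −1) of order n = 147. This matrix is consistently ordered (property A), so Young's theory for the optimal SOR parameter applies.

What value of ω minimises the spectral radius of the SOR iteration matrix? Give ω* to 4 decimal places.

ω* = 1.9584

ρ_J = max_k |cos(kπ/148)| = cos(π/148) = 0.9998
1 − cos²(π/148) = sin²(π/148) ⇒ √(1−ρ_J²) = sin(π/148) = 0.02123.
ω* = 2/(1+0.02123) = 1.9584
Hence ρ(B_{ω*}) = 1.9584 − 1 = 0.9584.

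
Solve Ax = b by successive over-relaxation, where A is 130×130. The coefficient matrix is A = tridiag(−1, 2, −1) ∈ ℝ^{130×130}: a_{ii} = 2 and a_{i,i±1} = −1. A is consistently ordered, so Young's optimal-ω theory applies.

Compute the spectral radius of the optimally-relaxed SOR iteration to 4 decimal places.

½·tridiag(1,0,1) at n=130: λ_k = cos(kπ/131); max |λ| at k=1 ⇒ ρ_J = cos(π/131) ≈ 0.9997.
√(1−ρ_J²) simplifies to sin(π/131) = 0.02398.
ω* = 2 / (1 + 0.02398) = 2 / 1.02398 ≈ 1.9532.
and ρ(B_{ω*}) = 1.9532 − 1 = 0.9532.

ρ_SOR = 0.9532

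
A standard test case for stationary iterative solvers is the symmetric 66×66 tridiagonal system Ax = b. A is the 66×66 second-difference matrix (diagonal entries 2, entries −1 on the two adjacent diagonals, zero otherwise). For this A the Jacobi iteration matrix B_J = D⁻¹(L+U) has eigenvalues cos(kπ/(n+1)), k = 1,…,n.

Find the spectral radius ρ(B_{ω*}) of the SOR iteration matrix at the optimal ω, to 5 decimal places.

ρ_SOR = 0.91045

ρ_J = max_k |cos(kπ/67)| = cos(π/67) = 0.99890
1 − cos²(π/67) = sin²(π/67) ⇒ √(1−ρ_J²) = sin(π/67) = 0.046872.
Then 2/(1+√(1−ρ_J²)) = 2/(1+0.046872); ω* = 2/1.046872 = 1.91045.
ρ(B_{ω*}) = ω*−1 = 0.91045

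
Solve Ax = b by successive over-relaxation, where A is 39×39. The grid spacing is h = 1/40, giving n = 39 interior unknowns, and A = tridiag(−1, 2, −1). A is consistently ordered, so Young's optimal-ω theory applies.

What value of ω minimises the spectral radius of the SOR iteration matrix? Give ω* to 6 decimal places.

B_J for the 39×39 system has eigenvalues cos(kπ/40); ρ_J = cos(π/40) = 0.996917.
√(1−ρ_J²) = |sin(π/40)| = 0.0784591
ω* = 2/(1+0.0784591) = 1.854498
Hence ρ(B_{ω*}) = 1.854498 − 1 = 0.854498.

ω* = 1.854498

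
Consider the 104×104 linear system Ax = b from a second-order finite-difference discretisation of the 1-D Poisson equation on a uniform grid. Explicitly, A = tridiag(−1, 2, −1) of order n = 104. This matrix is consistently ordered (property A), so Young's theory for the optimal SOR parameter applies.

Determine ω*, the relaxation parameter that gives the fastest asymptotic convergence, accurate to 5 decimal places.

½·tridiag(1,0,1) at n=104: λ_k = cos(kπ/105); max |λ| at k=1 ⇒ ρ_J = cos(π/105) ≈ 0.99955.
1 − cos²(π/105) = sin²(π/105) ⇒ √(1−ρ_J²) = sin(π/105) = 0.029915.
ω* = 2/(1 + 0.029915) = 2/1.029915 = 1.94191.
ρ(B_{ω*}) = ω*−1 = 0.94191

ω* = 1.94191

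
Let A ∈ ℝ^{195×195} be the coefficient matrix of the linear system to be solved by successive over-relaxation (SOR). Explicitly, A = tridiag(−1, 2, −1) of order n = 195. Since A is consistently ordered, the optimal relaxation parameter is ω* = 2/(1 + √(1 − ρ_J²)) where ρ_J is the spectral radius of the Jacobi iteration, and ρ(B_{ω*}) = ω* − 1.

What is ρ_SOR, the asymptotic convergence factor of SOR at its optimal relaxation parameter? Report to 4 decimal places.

ρ_SOR = 0.9684

n=195: λ(B_J) = 1 − λ(A)/2 = cos(kπ/196); k=1 gives ρ_J = 0.9999.
√(1 − cos²(π/196)) = sin(π/196) ≈ 0.01603.
ω* = 2/(1 + 0.01603) = 2/1.01603 = 1.9684.
ρ(B_{ω*}) = ω*−1 = 0.9684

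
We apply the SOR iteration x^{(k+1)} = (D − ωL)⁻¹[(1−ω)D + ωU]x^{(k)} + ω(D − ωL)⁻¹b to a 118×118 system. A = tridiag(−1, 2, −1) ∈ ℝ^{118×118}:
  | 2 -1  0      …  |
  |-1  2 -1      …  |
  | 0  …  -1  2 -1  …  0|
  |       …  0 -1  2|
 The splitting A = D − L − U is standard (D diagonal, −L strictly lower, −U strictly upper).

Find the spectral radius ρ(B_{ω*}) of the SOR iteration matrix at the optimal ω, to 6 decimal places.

ρ_SOR = 0.948564

spectrum of D⁻¹(L+U) = {cos(kπ/119) : 1≤k≤118}; ρ_J = cos(π/119) = 0.999652.
1 − cos²(π/119) = sin²(π/119) ⇒ √(1−ρ_J²) = sin(π/119) = 0.0263969.
ω* = 2/(1+0.0263969) = 1.948564
and ρ(B_{ω*}) = 1.948564 − 1 = 0.948564.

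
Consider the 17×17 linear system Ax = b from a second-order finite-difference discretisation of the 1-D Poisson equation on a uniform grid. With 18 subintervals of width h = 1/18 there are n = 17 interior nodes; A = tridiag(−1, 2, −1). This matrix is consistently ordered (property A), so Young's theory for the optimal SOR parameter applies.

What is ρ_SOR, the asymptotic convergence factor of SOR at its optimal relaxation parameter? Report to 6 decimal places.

ρ_SOR = 0.704088

ρ_J = max_k |cos(kπ/18)| = cos(π/18) = 0.984808
√(1−ρ_J²) = |sin(π/18)| = 0.1736482
ω* = 2/(1 + 0.1736482) = 2/1.1736482 = 1.704088.
ρ_SOR = ω* − 1 = 1.704088 − 1 = 0.704088.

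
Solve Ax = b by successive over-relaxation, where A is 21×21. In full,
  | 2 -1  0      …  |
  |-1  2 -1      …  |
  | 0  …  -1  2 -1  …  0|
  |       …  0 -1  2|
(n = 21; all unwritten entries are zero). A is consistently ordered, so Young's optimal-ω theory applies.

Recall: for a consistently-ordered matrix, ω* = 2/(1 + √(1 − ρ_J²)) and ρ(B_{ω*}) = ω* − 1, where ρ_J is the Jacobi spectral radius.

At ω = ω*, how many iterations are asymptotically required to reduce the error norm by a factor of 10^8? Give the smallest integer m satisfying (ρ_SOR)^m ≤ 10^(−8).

m = 65

n=21: λ(B_J) = 1 − λ(A)/2 = cos(kπ/22); k=1 gives ρ_J = 0.9898214.
√(1 − cos²(π/22)) = sin(π/22) ≈ 0.1423148.
Then 2/(1+√(1−ρ_J²)) = 2/(1+0.1423148); ω* = 2/1.1423148 = 1.7508309.
[ρ_SOR] ω* − 1 = 0.7508309.
Need (0.7508309)^m ≤ 10^(−8): m ≥ 8·ln10/|ln 0.7508309| = 18.4207/0.286575 = 64.279 ⇒ m = 65.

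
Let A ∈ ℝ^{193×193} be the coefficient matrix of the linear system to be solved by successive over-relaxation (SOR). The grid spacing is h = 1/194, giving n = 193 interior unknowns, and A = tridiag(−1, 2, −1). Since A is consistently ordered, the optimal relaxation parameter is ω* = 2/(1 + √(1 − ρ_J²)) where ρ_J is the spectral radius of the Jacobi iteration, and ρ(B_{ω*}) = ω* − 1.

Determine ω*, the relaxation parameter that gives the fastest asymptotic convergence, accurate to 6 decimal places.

ω* = 1.968130

n=193: λ(B_J) = 1 − λ(A)/2 = cos(kπ/194); k=1 gives ρ_J = 0.999869.
√(1−ρ_J²) simplifies to sin(π/194) = 0.0161931.
Then 2/(1+√(1−ρ_J²)) = 2/(1+0.0161931); ω* = 2/1.0161931 = 1.968130.
and ρ(B_{ω*}) = 1.968130 − 1 = 0.968130.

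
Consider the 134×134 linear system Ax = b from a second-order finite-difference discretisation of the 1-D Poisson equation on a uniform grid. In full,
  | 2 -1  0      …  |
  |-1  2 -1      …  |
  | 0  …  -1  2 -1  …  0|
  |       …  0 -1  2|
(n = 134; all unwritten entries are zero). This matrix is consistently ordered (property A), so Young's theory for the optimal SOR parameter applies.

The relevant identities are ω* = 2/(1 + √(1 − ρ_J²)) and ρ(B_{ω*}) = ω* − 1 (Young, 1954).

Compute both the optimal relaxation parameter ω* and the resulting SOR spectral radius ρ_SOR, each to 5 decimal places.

n=134: λ(B_J) = 1 − λ(A)/2 = cos(kπ/135); k=1 gives ρ_J = 0.99973.
√(1 − cos²(π/135)) = sin(π/135) ≈ 0.023269.
ω* = 2/(1+0.023269) = 1.95452
and ρ(B_{ω*}) = 1.95452 − 1 = 0.95452.

ω* = 1.95452, ρ_SOR = 0.95452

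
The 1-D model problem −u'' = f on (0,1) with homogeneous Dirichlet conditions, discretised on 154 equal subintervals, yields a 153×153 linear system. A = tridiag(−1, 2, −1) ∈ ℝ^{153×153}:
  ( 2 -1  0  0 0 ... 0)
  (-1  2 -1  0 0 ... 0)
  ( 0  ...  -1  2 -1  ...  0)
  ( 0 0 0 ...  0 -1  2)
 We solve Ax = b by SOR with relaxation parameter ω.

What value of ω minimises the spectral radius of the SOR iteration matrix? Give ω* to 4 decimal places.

[ρ_J] n=153: ρ(B_J) = cos(π/(n+1)) = cos(π/154) = 0.9998.
√(1−ρ_J²) = |sin(π/154)| = 0.02040
Young: ω* = 2/(1+√(1−ρ_J²)) = 2/(1+0.02040) = 2/1.02040 = 1.9600.
ρ_SOR = ω* − 1 = 1.9600 − 1 = 0.9600.

ω* = 1.9600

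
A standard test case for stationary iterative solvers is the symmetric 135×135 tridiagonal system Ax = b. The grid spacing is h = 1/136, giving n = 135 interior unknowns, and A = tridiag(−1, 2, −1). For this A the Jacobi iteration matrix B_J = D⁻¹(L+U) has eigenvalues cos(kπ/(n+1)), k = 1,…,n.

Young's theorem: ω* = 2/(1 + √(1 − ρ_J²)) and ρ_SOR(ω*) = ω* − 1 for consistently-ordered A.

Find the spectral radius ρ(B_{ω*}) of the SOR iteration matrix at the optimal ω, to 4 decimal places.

ρ_SOR = 0.9548

[ρ_J] n=135: ρ(B_J) = cos(π/(n+1)) = cos(π/136) = 0.9997.
1 − cos²(π/136) = sin²(π/136) ⇒ √(1−ρ_J²) = sin(π/136) = 0.02310.
ω* = 2 / (1 + 0.02310) = 2 / 1.02310 ≈ 1.9548.
[ρ_SOR] ω* − 1 = 0.9548.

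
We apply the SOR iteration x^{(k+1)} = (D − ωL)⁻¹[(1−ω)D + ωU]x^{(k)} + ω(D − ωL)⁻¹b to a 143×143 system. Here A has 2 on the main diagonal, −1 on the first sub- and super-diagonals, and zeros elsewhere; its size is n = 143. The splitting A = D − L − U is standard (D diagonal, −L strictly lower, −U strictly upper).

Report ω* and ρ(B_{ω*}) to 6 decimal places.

ω* = 1.957302, ρ_SOR = 0.957302

spectrum of D⁻¹(L+U) = {cos(kπ/144) : 1≤k≤143}; ρ_J = cos(π/144) = 0.999762.
√(1−ρ_J²) simplifies to sin(π/144) = 0.0218149.
ω* = 2 / (1 + 0.0218149) = 2 / 1.0218149 ≈ 1.957302.
Hence ρ(B_{ω*}) = 1.957302 − 1 = 0.957302.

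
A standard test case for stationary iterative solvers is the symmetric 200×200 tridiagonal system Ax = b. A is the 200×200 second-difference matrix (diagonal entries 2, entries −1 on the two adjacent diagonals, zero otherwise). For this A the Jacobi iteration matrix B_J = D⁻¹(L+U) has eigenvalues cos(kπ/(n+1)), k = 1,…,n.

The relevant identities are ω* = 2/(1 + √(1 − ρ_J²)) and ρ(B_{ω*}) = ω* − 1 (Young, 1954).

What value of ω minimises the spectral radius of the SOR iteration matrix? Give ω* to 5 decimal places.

ω* = 1.96922

ρ_J = max_k |cos(kπ/201)| = cos(π/201) = 0.99988
√(1−ρ_J²) = |sin(π/201)| = 0.015629
ω* = 2 / (1 + 0.015629) = 2 / 1.015629 ≈ 1.96922.
Hence ρ(B_{ω*}) = 1.96922 − 1 = 0.96922.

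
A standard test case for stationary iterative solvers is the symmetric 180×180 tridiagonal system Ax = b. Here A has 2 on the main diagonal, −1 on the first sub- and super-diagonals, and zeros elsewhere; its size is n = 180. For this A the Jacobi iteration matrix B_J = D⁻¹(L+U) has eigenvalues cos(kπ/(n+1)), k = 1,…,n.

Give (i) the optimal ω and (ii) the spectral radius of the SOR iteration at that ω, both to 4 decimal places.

B_J for the 180×180 system has eigenvalues cos(kπ/181); ρ_J = cos(π/181) = 0.9998.
√(1−ρ_J²) = |sin(π/181)| = 0.01736
ω* = 2 / (1 + 0.01736) = 2 / 1.01736 ≈ 1.9659.
[ρ_SOR] ω* − 1 = 0.9659.

ω* = 1.9659, ρ_SOR = 0.9659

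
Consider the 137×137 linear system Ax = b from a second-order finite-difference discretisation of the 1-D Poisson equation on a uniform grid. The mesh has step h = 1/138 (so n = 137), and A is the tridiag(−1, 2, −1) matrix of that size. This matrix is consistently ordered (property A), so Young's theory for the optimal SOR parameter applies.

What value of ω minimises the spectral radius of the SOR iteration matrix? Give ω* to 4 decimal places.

½·tridiag(1,0,1) at n=137: λ_k = cos(kπ/138); max |λ| at k=1 ⇒ ρ_J = cos(π/138) ≈ 0.9997.
1 − cos²(π/138) = sin²(π/138) ⇒ √(1−ρ_J²) = sin(π/138) = 0.02276.
Then 2/(1+√(1−ρ_J²)) = 2/(1+0.02276); ω* = 2/1.02276 = 1.9555.
Hence ρ(B_{ω*}) = 1.9555 − 1 = 0.9555.

ω* = 1.9555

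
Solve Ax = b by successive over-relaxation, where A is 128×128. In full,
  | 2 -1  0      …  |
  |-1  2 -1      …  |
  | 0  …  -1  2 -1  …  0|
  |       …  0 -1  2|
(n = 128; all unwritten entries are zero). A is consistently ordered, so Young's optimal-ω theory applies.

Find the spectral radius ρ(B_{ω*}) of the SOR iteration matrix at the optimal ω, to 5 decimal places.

½·tridiag(1,0,1) at n=128: λ_k = cos(kπ/129); max |λ| at k=1 ⇒ ρ_J = cos(π/129) ≈ 0.99970.
1 − cos²(π/129) = sin²(π/129) ⇒ √(1−ρ_J²) = sin(π/129) = 0.024351.
ω* = 2/(1+0.024351) = 1.95246
[ρ_SOR] ω* − 1 = 0.95246.

ρ_SOR = 0.95246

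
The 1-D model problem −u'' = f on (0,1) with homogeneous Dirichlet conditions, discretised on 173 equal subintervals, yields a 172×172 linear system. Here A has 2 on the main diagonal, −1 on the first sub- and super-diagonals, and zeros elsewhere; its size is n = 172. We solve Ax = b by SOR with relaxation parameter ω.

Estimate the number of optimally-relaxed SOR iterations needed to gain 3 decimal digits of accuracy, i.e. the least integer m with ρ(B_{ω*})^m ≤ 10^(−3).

B_J for the 172×172 system has eigenvalues cos(kπ/173); ρ_J = cos(π/173) = 0.9998351.
√(1−ρ_J²) = |sin(π/173)| = 0.0181585
So ω* = 2/1.0181585 = 1.9643307 (Young).
ρ_SOR = ω* − 1 ≈ 0.9643307.
3·ln10 = 6.90776; −ln(0.9643307) = 0.036321; m = ⌈6.90776/0.036321⌉ = ⌈190.186⌉ = 191.

m = 191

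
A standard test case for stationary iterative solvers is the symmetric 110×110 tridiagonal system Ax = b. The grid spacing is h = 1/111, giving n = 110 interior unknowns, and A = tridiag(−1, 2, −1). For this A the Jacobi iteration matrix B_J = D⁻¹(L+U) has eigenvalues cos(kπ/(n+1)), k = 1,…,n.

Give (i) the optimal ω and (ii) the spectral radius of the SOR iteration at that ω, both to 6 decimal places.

With n=110, ρ(Jacobi) = cos(π/111) = 0.999600.
√(1−ρ_J²) = |sin(π/111)| = 0.0282989
ω* = 2/(1 + 0.0282989) = 2/1.0282989 = 1.944960.
ρ_SOR = ω* − 1 = 1.944960 − 1 = 0.944960.

ω* = 1.944960, ρ_SOR = 0.944960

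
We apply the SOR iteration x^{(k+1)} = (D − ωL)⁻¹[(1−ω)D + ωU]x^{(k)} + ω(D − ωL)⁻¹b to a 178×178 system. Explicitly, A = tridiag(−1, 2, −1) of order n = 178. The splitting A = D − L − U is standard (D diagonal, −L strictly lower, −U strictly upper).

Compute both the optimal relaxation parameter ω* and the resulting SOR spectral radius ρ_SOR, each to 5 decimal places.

½·tridiag(1,0,1) at n=178: λ_k = cos(kπ/179); max |λ| at k=1 ⇒ ρ_J = cos(π/179) ≈ 0.99985.
1 − cos²(π/179) = sin²(π/179) ⇒ √(1−ρ_J²) = sin(π/179) = 0.017550.
ω* = 2/(1 + 0.017550) = 2/1.017550 = 1.96551.
[ρ_SOR] ω* − 1 = 0.96551.

ω* = 1.96551, ρ_SOR = 0.96551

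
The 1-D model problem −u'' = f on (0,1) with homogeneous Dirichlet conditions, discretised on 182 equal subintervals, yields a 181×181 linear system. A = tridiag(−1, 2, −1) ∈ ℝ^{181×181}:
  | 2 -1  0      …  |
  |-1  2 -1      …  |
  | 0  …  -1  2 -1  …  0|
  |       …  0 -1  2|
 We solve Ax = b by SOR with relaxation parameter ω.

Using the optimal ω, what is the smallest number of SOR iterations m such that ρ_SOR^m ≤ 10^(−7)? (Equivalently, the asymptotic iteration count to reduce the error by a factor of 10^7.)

m = 467

With n=181, ρ(Jacobi) = cos(π/182) = 0.9998510.
√(1−ρ_J²) = |sin(π/182)| = 0.0172606
ω* = 2/(1 + 0.0172606) = 2/1.0172606 = 1.9660645.
and ρ(B_{ω*}) = 1.9660645 − 1 = 0.9660645.
For 7 digits: m = 7·ln10 / (−ln 0.9660645) = 16.1181/0.0345247 = 466.857; round up → m = 467.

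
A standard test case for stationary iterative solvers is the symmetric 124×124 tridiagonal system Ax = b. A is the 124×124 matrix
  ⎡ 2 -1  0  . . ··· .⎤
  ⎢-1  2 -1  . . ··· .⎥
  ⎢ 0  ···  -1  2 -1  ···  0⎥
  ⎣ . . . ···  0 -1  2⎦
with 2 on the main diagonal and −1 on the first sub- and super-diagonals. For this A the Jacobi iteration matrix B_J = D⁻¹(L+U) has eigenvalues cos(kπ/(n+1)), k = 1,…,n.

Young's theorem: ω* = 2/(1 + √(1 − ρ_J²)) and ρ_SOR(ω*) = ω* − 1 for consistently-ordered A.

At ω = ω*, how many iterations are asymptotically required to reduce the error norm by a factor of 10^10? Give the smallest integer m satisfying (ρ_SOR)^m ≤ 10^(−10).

With n=124, ρ(Jacobi) = cos(π/125) = 0.9996842.
√(1−ρ_J²) simplifies to sin(π/125) = 0.0251301.
[ω*] 2 ÷ (1 + 0.0251301) = 2 ÷ 1.0251301 = 1.9509719.
ρ_SOR = ω* − 1 ≈ 0.9509719.
ρ_SOR^m ≤ 10^(−10) ⇔ m ≥ 10·ln10/(−ln 0.9509719) = 23.0259/0.0502708 = 458.037; m = ⌈458.037⌉ = 459.

m = 459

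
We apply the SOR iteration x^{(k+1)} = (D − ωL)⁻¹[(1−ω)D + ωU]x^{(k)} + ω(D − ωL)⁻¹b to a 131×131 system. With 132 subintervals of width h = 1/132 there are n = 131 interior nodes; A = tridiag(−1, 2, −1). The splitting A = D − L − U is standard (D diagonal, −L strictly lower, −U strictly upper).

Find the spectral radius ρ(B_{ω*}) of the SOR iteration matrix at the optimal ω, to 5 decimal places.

½·tridiag(1,0,1) at n=131: λ_k = cos(kπ/132); max |λ| at k=1 ⇒ ρ_J = cos(π/132) ≈ 0.99972.
1 − cos²(π/132) = sin²(π/132) ⇒ √(1−ρ_J²) = sin(π/132) = 0.023798.
Then 2/(1+√(1−ρ_J²)) = 2/(1+0.023798); ω* = 2/1.023798 = 1.95351.
ρ_SOR = ω* − 1 ≈ 0.95351.

ρ_SOR = 0.95351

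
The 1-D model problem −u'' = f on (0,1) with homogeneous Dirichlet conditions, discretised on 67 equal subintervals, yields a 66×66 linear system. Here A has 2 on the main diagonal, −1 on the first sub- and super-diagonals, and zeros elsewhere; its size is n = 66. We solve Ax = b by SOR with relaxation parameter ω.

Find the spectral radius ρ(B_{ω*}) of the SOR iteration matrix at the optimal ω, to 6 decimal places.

½·tridiag(1,0,1) at n=66: λ_k = cos(kπ/67); max |λ| at k=1 ⇒ ρ_J = cos(π/67) ≈ 0.998901.
√(1 − cos²(π/67)) = sin(π/67) ≈ 0.0468723.
ω* = 2/(1 + 0.0468723) = 2/1.0468723 = 1.910453.
Hence ρ(B_{ω*}) = 1.910453 − 1 = 0.910453.

ρ_SOR = 0.910453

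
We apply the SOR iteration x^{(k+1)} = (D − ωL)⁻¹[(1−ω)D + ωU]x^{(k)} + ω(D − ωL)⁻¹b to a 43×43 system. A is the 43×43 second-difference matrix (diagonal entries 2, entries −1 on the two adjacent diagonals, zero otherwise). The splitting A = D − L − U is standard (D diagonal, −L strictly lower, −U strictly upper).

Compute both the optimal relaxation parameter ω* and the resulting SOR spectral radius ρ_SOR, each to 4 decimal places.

ρ_J = max_k |cos(kπ/44)| = cos(π/44) = 0.9975
√(1−ρ_J²) simplifies to sin(π/44) = 0.07134.
ω* = 2 / (1 + 0.07134) = 2 / 1.07134 ≈ 1.8668.
[ρ_SOR] ω* − 1 = 0.8668.

ω* = 1.8668, ρ_SOR = 0.8668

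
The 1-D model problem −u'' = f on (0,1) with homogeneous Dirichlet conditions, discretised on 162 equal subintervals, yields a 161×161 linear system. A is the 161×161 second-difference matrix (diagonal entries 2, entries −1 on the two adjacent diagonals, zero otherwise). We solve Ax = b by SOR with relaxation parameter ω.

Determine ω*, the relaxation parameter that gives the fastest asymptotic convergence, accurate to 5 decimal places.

ω* = 1.96196

n=161: λ(B_J) = 1 − λ(A)/2 = cos(kπ/162); k=1 gives ρ_J = 0.99981.
√(1−ρ_J²) = |sin(π/162)| = 0.019391
ω* = 2/(1+0.019391) = 1.96196
ρ_SOR = ω* − 1 ≈ 0.96196.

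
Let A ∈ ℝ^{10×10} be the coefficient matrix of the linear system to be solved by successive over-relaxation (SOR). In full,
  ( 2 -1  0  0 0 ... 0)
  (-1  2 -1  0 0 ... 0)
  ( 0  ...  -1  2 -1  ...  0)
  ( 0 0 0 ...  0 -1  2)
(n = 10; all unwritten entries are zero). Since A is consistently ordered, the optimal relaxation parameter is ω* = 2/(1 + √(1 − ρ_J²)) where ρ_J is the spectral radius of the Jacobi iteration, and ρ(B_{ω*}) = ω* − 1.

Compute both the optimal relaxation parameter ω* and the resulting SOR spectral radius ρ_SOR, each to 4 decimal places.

ω* = 1.5604, ρ_SOR = 0.5604

[ρ_J] n=10: ρ(B_J) = cos(π/(n+1)) = cos(π/11) = 0.9595.
√(1−ρ_J²) = |sin(π/11)| = 0.28173
ω* = 2 / (1 + 0.28173) = 2 / 1.28173 ≈ 1.5604.
Hence ρ(B_{ω*}) = 1.5604 − 1 = 0.5604.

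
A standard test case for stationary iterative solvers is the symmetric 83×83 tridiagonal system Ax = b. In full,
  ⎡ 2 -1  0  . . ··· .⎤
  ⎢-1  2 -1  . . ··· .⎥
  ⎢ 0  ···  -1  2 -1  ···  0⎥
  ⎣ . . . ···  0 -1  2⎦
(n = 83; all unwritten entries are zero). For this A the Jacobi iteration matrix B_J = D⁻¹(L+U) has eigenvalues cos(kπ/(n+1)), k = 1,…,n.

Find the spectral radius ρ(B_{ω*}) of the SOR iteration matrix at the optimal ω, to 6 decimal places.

ρ_J = max_k |cos(kπ/84)| = cos(π/84) = 0.999301
1 − cos²(π/84) = sin²(π/84) ⇒ √(1−ρ_J²) = sin(π/84) = 0.0373912.
Young: ω* = 2/(1+√(1−ρ_J²)) = 2/(1+0.0373912) = 2/1.0373912 = 1.927913.
[ρ_SOR] ω* − 1 = 0.927913.

ρ_SOR = 0.927913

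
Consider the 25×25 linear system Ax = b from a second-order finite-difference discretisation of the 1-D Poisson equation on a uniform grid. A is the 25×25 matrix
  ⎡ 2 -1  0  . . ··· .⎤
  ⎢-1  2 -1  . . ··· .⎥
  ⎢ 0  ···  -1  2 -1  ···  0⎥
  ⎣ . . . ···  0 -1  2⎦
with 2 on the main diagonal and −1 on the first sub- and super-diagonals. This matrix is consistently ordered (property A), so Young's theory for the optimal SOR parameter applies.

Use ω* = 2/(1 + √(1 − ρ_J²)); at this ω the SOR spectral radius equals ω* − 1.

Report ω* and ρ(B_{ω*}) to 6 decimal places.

ρ_J = max_k |cos(kπ/26)| = cos(π/26) = 0.992709
√(1 − cos²(π/26)) = sin(π/26) ≈ 0.1205367.
Then 2/(1+√(1−ρ_J²)) = 2/(1+0.1205367); ω* = 2/1.1205367 = 1.784859.
and ρ(B_{ω*}) = 1.784859 − 1 = 0.784859.

ω* = 1.784859, ρ_SOR = 0.784859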